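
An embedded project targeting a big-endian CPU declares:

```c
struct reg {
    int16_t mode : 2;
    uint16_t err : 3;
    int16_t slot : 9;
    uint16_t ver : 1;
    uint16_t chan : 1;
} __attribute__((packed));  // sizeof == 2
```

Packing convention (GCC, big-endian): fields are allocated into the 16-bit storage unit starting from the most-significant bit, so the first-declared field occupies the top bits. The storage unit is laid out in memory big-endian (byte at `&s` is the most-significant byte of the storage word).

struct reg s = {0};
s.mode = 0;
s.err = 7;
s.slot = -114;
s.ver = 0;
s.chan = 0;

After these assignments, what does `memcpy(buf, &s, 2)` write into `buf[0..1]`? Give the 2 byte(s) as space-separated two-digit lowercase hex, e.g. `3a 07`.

3e 38

mode (2b) val=0 bits=0x0 at bit 14: 0x0000
err (3b) val=7 bits=0x7 at bit 11: 0x3800
slot (9b) val=-114 bits=0x18e at bit 2: 0x3e38
ver (1b) val=0 bits=0x0 at bit 1: 0x3e38
chan (1b) val=0 bits=0x0 at bit 0: 0x3e38
word = 0x3e38 → big-endian bytes:
  [0]=0x3e  [1]=0x38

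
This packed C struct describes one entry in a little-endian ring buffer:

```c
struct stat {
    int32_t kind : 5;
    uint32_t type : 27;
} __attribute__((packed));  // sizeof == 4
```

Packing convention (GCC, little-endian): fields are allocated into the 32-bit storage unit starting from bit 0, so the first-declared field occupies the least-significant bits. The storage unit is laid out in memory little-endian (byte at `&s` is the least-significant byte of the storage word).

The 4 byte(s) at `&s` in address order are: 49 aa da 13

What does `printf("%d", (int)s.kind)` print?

9

[0]=0x49 [1]=0xaa [2]=0xda [3]=0x13 (little-endian) → word 0x13daaa49
kind:5 @ bit 0 → (0x13daaa49>>0)&0x1f = 0x9  ←
type:27 @ bit 5 → (0x13daaa49>>5)&0x7ffffff = 0x9ed552
kind signed 5b, MSB=0: value = 9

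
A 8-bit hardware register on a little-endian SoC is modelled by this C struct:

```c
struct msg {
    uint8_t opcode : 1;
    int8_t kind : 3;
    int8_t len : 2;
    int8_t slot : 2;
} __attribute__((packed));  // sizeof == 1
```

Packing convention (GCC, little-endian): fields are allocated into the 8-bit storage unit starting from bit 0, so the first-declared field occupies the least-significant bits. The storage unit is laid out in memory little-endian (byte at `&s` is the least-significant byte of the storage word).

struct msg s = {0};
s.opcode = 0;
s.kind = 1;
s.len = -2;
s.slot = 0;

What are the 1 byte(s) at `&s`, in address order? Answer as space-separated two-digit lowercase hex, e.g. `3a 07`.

opcode:1 = 0 → 0x0 << 0 → word 0x00
kind:3 = 1 → 0x1 << 1 → word 0x02
len:2 = -2 → 0x2 << 4 → word 0x22
slot:2 = 0 → 0x0 << 6 → word 0x22
word = 0x22 → little-endian bytes:
  [0]=0x22

22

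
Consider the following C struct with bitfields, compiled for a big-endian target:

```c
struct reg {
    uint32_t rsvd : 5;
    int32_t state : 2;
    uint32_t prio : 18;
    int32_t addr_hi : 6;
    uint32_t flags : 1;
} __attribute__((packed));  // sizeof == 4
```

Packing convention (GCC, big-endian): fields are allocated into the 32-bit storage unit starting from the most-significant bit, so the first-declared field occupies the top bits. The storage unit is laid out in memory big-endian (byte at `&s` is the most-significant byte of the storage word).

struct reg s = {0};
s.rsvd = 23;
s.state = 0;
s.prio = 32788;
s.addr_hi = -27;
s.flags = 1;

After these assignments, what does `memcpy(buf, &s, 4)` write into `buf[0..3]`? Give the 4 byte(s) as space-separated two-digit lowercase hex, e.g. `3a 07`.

b8 40 0a 4b

rsvd (5b) val=23 bits=0x17 at bit 27: 0xb8000000
state (2b) val=0 bits=0x0 at bit 25: 0xb8000000
prio (18b) val=32788 bits=0x8014 at bit 7: 0xb8400a00
addr_hi (6b) val=-27 bits=0x25 at bit 1: 0xb8400a4a
flags (1b) val=1 bits=0x1 at bit 0: 0xb8400a4b
word = 0xb8400a4b → big-endian bytes:
  [0]=0xb8  [1]=0x40  [2]=0x0a  [3]=0x4b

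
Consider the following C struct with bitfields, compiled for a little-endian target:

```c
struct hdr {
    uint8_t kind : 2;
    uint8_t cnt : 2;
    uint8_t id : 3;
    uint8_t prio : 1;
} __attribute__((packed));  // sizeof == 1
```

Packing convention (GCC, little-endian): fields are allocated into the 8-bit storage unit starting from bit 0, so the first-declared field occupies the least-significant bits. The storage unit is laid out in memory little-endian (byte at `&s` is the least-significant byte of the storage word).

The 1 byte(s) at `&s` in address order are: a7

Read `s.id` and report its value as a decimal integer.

2

[0]=0xa7 (little-endian) → word 0xa7
kind:2 @ bit 0 → (0xa7>>0)&0x3 = 0x3
cnt:2 @ bit 2 → (0xa7>>2)&0x3 = 0x1
id:3 @ bit 4 → (0xa7>>4)&0x7 = 0x2  ←
prio:1 @ bit 7 → (0xa7>>7)&0x1 = 0x1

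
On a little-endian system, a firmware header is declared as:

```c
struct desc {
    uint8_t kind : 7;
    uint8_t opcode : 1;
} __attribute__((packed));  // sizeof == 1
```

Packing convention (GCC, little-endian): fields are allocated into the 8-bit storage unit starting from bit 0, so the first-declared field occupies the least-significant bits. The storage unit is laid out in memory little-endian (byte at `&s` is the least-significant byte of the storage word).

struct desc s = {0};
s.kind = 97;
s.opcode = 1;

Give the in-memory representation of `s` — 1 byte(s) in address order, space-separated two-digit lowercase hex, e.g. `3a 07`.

e1

[0+:7] kind=97 & 0x7f = 0x61; word=0x61
[7+:1] opcode=1 & 0x1 = 0x1; word=0xe1
word = 0xe1 → little-endian bytes:
  [0]=0xe1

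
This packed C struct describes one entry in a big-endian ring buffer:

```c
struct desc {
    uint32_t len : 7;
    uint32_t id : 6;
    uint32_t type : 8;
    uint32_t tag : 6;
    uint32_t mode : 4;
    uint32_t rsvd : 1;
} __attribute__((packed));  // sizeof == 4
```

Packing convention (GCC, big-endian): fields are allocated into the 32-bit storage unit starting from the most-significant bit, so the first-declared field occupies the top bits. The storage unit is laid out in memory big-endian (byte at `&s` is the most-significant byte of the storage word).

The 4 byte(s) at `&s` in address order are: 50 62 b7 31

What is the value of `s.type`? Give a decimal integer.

86

[0]=0x50 [1]=0x62 [2]=0xb7 [3]=0x31 (big-endian) → word 0x5062b731
len:7 @ bit 25 → (0x5062b731>>25)&0x7f = 0x28
id:6 @ bit 19 → (0x5062b731>>19)&0x3f = 0xc
type:8 @ bit 11 → (0x5062b731>>11)&0xff = 0x56  ←
tag:6 @ bit 5 → (0x5062b731>>5)&0x3f = 0x39
mode:4 @ bit 1 → (0x5062b731>>1)&0xf = 0x8
rsvd:1 @ bit 0 → (0x5062b731>>0)&0x1 = 0x1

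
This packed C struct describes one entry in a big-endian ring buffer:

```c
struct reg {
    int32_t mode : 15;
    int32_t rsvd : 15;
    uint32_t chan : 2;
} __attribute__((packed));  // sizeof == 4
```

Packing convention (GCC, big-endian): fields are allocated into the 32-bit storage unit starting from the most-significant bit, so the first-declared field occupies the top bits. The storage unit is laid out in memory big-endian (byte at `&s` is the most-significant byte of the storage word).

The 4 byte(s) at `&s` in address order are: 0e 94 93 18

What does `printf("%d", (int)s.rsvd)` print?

[0]=0x0e [1]=0x94 [2]=0x93 [3]=0x18 (big-endian) → word 0x0e949318
mode:15 @ bit 17 → (0x0e949318>>17)&0x7fff = 0x74a
rsvd:15 @ bit 2 → (0x0e949318>>2)&0x7fff = 0x24c6  ←
chan:2 @ bit 0 → (0x0e949318>>0)&0x3 = 0x0
rsvd signed 15b, MSB=0: value = 9414

9414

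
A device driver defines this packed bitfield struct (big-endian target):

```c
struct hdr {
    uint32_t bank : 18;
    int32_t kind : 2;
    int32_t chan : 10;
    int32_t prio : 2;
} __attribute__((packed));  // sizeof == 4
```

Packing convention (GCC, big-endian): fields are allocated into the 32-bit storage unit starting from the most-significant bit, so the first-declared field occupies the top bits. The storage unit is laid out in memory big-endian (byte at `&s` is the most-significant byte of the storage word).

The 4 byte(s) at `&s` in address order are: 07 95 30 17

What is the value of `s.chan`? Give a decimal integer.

5

[0]=0x07 [1]=0x95 [2]=0x30 [3]=0x17 (big-endian) → word 0x07953017
bank [14+:18] = (word>>14) & 0x3ffff = 7764
kind [12+:2] = (word>>12) & 0x3 = 3
chan [2+:10] = (word>>2) & 0x3ff = 5  ←
prio [0+:2] = (word>>0) & 0x3 = 3
chan signed 10b, MSB=0: value = 5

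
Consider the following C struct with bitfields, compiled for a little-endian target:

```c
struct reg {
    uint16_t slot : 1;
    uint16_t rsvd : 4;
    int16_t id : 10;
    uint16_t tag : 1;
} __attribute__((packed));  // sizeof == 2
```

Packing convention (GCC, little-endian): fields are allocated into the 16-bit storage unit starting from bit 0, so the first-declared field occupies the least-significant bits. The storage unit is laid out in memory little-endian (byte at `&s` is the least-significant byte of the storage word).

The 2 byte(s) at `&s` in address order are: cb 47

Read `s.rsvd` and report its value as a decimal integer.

5

[0]=0xcb [1]=0x47 (little-endian) → word 0x47cb
slot:1 @ bit 0 → (0x47cb>>0)&0x1 = 0x1
rsvd:4 @ bit 1 → (0x47cb>>1)&0xf = 0x5  ←
id:10 @ bit 5 → (0x47cb>>5)&0x3ff = 0x23e
tag:1 @ bit 15 → (0x47cb>>15)&0x1 = 0x0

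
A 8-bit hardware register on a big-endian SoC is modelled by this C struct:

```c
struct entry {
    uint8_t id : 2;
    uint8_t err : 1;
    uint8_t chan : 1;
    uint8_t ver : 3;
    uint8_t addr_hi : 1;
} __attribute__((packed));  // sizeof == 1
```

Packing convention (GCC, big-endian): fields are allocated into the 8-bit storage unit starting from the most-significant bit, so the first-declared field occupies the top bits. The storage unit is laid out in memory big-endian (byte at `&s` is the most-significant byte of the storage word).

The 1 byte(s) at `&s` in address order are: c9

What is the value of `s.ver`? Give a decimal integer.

4

[0]=0xc9 (big-endian) → word 0xc9
id:2 @ bit 6 → (0xc9>>6)&0x3 = 0x3
err:1 @ bit 5 → (0xc9>>5)&0x1 = 0x0
chan:1 @ bit 4 → (0xc9>>4)&0x1 = 0x0
ver:3 @ bit 1 → (0xc9>>1)&0x7 = 0x4  ←
addr_hi:1 @ bit 0 → (0xc9>>0)&0x1 = 0x1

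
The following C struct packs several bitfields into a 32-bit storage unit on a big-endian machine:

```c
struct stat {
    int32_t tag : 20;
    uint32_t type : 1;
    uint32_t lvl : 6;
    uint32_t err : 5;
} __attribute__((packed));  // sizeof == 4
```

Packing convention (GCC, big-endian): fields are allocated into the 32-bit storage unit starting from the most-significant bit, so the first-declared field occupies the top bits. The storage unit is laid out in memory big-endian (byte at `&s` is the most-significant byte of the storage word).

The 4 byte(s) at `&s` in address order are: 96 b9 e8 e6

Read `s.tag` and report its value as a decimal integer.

-431202

[0]=0x96 [1]=0xb9 [2]=0xe8 [3]=0xe6 (big-endian) → word 0x96b9e8e6
tag [12+:20] = (word>>12) & 0xfffff = 617374  ←
type [11+:1] = (word>>11) & 0x1 = 1
lvl [5+:6] = (word>>5) & 0x3f = 7
err [0+:5] = (word>>0) & 0x1f = 6
tag signed 20b, MSB=1: 617374 - 1048576 = -431202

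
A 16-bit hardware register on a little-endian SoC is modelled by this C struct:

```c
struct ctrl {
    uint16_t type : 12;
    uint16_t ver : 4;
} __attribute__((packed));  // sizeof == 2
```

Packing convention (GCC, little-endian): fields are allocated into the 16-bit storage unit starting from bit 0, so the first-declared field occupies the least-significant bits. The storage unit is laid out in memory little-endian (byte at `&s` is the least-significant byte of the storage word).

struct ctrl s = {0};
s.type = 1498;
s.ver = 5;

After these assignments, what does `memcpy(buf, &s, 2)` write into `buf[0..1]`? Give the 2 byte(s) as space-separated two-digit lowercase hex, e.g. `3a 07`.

da 55

type:12 = 1498 → 0x5da << 0 → word 0x05da
ver:4 = 5 → 0x5 << 12 → word 0x55da
word = 0x55da → little-endian bytes:
  [0]=0xda  [1]=0x55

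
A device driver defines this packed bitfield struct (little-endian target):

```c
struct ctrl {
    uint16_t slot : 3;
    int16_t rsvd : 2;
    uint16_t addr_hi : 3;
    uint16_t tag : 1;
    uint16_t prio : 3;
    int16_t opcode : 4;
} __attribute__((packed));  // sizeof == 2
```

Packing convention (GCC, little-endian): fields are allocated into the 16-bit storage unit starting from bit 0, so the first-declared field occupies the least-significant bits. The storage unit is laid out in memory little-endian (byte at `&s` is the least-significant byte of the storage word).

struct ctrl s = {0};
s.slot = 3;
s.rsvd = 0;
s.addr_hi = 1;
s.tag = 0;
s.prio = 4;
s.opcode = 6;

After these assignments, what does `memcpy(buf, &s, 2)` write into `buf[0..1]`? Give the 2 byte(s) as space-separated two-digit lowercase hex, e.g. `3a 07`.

slot:3 = 3 → 0x3 << 0 → word 0x0003
rsvd:2 = 0 → 0x0 << 3 → word 0x0003
addr_hi:3 = 1 → 0x1 << 5 → word 0x0023
tag:1 = 0 → 0x0 << 8 → word 0x0023
prio:3 = 4 → 0x4 << 9 → word 0x0823
opcode:4 = 6 → 0x6 << 12 → word 0x6823
word = 0x6823 → little-endian bytes:
  [0]=0x23  [1]=0x68

23 68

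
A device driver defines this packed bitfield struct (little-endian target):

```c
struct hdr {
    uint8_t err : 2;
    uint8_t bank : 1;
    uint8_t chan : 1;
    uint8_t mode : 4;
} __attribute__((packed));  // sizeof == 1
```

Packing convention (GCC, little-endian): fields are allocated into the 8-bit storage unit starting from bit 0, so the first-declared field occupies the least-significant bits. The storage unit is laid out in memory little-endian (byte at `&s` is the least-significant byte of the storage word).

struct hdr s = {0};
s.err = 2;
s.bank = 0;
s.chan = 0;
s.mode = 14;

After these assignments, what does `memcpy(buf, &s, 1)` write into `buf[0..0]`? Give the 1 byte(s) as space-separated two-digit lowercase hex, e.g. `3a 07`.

e2

err (2b) val=2 bits=0x2 at bit 0: 0x02
bank (1b) val=0 bits=0x0 at bit 2: 0x02
chan (1b) val=0 bits=0x0 at bit 3: 0x02
mode (4b) val=14 bits=0xe at bit 4: 0xe2
word = 0xe2 → little-endian bytes:
  [0]=0xe2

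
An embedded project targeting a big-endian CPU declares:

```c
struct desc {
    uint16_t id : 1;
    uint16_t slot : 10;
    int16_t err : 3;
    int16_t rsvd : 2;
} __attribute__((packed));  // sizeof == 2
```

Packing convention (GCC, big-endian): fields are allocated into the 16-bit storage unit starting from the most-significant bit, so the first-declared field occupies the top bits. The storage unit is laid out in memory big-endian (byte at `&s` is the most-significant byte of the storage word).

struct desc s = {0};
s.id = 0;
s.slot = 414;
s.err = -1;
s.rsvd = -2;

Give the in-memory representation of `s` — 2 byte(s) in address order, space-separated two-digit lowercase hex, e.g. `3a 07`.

33 de

id:1 = 0 → 0x0 << 15 → word 0x0000
slot:10 = 414 → 0x19e << 5 → word 0x33c0
err:3 = -1 → 0x7 << 2 → word 0x33dc
rsvd:2 = -2 → 0x2 << 0 → word 0x33de
word = 0x33de → big-endian bytes:
  [0]=0x33  [1]=0xde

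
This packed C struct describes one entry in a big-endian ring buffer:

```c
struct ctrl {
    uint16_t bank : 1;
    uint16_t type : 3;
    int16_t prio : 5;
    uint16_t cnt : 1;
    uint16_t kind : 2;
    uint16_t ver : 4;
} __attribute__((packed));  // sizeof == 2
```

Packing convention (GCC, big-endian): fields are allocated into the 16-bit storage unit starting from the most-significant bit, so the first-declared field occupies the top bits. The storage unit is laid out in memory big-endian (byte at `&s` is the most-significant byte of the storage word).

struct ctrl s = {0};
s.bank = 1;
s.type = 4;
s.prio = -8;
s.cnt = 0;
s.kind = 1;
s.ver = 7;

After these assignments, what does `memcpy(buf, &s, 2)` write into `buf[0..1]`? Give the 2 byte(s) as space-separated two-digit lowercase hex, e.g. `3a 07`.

[15+:1] bank=1 & 0x1 = 0x1; word=0x8000
[12+:3] type=4 & 0x7 = 0x4; word=0xc000
[7+:5] prio=-8 & 0x1f = 0x18; word=0xcc00
[6+:1] cnt=0 & 0x1 = 0x0; word=0xcc00
[4+:2] kind=1 & 0x3 = 0x1; word=0xcc10
[0+:4] ver=7 & 0xf = 0x7; word=0xcc17
word = 0xcc17 → big-endian bytes:
  [0]=0xcc  [1]=0x17

cc 17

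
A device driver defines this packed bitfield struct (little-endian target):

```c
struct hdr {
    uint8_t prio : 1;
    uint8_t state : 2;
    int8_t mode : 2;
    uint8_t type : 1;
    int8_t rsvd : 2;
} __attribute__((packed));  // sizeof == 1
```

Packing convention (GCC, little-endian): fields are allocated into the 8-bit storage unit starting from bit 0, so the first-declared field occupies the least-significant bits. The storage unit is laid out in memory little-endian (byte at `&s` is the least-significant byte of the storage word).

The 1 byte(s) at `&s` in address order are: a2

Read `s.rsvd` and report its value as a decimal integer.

-2

[0]=0xa2 (little-endian) → word 0xa2
prio:1 @ bit 0 → (0xa2>>0)&0x1 = 0x0
state:2 @ bit 1 → (0xa2>>1)&0x3 = 0x1
mode:2 @ bit 3 → (0xa2>>3)&0x3 = 0x0
type:1 @ bit 5 → (0xa2>>5)&0x1 = 0x1
rsvd:2 @ bit 6 → (0xa2>>6)&0x3 = 0x2  ←
rsvd signed 2b, MSB=1: 2 - 4 = -2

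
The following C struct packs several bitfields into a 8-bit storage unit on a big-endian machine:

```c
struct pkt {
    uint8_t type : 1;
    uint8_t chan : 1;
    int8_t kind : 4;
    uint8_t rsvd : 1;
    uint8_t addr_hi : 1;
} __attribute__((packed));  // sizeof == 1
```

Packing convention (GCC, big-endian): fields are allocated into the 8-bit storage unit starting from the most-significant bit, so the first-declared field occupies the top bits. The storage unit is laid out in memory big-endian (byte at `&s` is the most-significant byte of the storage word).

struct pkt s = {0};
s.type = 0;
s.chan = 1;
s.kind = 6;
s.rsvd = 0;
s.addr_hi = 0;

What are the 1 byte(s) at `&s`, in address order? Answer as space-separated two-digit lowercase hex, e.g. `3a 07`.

type (1b) val=0 bits=0x0 at bit 7: 0x00
chan (1b) val=1 bits=0x1 at bit 6: 0x40
kind (4b) val=6 bits=0x6 at bit 2: 0x58
rsvd (1b) val=0 bits=0x0 at bit 1: 0x58
addr_hi (1b) val=0 bits=0x0 at bit 0: 0x58
word = 0x58 → big-endian bytes:
  [0]=0x58

58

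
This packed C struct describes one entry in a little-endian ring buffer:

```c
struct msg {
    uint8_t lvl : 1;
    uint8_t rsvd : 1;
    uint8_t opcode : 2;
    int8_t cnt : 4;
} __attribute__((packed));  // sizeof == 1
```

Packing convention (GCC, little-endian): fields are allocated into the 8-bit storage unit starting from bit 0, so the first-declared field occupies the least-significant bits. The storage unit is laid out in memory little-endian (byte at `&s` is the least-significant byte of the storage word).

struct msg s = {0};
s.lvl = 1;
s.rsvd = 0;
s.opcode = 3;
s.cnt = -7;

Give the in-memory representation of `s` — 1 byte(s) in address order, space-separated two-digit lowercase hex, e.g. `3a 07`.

lvl (1b) val=1 bits=0x1 at bit 0: 0x01
rsvd (1b) val=0 bits=0x0 at bit 1: 0x01
opcode (2b) val=3 bits=0x3 at bit 2: 0x0d
cnt (4b) val=-7 bits=0x9 at bit 4: 0x9d
word = 0x9d → little-endian bytes:
  [0]=0x9d

9d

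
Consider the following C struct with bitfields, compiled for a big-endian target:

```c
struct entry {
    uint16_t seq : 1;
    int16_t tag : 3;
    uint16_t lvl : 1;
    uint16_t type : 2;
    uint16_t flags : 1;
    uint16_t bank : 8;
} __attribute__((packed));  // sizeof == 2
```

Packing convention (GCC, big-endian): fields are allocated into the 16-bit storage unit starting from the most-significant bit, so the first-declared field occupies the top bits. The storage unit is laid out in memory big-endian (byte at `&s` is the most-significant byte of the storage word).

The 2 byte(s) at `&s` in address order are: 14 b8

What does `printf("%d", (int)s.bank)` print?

[0]=0x14 [1]=0xb8 (big-endian) → word 0x14b8
seq:1 @ bit 15 → (0x14b8>>15)&0x1 = 0x0
tag:3 @ bit 12 → (0x14b8>>12)&0x7 = 0x1
lvl:1 @ bit 11 → (0x14b8>>11)&0x1 = 0x0
type:2 @ bit 9 → (0x14b8>>9)&0x3 = 0x2
flags:1 @ bit 8 → (0x14b8>>8)&0x1 = 0x0
bank:8 @ bit 0 → (0x14b8>>0)&0xff = 0xb8  ←

184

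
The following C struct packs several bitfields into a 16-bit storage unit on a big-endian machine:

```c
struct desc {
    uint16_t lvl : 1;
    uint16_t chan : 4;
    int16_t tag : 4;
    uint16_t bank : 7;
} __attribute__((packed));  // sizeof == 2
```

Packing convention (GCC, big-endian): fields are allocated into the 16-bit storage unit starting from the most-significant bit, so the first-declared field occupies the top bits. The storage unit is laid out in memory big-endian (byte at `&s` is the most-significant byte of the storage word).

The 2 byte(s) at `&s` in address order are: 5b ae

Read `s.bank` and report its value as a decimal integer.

46

[0]=0x5b [1]=0xae (big-endian) → word 0x5bae
lvl [15+:1] = (word>>15) & 0x1 = 0
chan [11+:4] = (word>>11) & 0xf = 11
tag [7+:4] = (word>>7) & 0xf = 7
bank [0+:7] = (word>>0) & 0x7f = 46  ←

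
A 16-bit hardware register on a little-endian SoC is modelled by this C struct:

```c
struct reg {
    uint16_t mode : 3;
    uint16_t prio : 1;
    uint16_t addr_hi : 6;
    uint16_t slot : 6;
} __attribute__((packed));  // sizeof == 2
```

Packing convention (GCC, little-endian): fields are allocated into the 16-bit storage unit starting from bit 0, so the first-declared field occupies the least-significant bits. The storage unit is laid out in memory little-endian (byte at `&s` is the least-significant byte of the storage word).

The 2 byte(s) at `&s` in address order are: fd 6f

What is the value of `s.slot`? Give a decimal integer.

[0]=0xfd [1]=0x6f (little-endian) → word 0x6ffd
mode:3 @ bit 0 → (0x6ffd>>0)&0x7 = 0x5
prio:1 @ bit 3 → (0x6ffd>>3)&0x1 = 0x1
addr_hi:6 @ bit 4 → (0x6ffd>>4)&0x3f = 0x3f
slot:6 @ bit 10 → (0x6ffd>>10)&0x3f = 0x1b  ←

27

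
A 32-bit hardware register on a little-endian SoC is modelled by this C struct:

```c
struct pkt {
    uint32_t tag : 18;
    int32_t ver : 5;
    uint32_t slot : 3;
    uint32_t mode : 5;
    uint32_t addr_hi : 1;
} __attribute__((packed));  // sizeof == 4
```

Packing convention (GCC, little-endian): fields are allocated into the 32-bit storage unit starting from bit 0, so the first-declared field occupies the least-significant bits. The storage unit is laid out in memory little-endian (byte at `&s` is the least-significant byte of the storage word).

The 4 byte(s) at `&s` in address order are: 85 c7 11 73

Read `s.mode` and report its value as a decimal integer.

28

[0]=0x85 [1]=0xc7 [2]=0x11 [3]=0x73 (little-endian) → word 0x7311c785
tag [0+:18] = (word>>0) & 0x3ffff = 116613
ver [18+:5] = (word>>18) & 0x1f = 4
slot [23+:3] = (word>>23) & 0x7 = 6
mode [26+:5] = (word>>26) & 0x1f = 28  ←
addr_hi [31+:1] = (word>>31) & 0x1 = 0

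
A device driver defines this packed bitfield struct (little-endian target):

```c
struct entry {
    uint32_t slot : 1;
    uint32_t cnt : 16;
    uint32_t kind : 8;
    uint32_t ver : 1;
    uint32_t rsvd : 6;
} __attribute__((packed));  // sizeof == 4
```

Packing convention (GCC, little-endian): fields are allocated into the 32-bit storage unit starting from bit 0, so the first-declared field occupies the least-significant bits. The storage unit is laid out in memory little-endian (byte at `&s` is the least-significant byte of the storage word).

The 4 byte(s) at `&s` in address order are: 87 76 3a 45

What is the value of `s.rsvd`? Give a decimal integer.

[0]=0x87 [1]=0x76 [2]=0x3a [3]=0x45 (little-endian) → word 0x453a7687
slot [0+:1] = (word>>0) & 0x1 = 1
cnt [1+:16] = (word>>1) & 0xffff = 15171
kind [17+:8] = (word>>17) & 0xff = 157
ver [25+:1] = (word>>25) & 0x1 = 0
rsvd [26+:6] = (word>>26) & 0x3f = 17  ←

17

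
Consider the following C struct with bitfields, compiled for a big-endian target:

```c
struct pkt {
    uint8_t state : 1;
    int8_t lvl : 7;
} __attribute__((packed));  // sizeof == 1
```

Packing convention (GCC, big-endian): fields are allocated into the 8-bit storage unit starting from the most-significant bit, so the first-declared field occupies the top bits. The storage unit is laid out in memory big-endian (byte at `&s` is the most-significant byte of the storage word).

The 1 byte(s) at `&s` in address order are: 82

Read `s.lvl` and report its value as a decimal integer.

[0]=0x82 (big-endian) → word 0x82
state:1 @ bit 7 → (0x82>>7)&0x1 = 0x1
lvl:7 @ bit 0 → (0x82>>0)&0x7f = 0x2  ←
lvl signed 7b, MSB=0: value = 2

2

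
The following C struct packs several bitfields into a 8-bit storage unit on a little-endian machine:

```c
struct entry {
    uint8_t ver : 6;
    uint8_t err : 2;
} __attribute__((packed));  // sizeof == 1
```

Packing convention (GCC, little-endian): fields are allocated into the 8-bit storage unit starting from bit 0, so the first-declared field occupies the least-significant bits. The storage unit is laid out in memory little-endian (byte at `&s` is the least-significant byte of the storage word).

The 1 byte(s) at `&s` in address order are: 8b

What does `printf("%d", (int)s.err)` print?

[0]=0x8b (little-endian) → word 0x8b
ver [0+:6] = (word>>0) & 0x3f = 11
err [6+:2] = (word>>6) & 0x3 = 2  ←

2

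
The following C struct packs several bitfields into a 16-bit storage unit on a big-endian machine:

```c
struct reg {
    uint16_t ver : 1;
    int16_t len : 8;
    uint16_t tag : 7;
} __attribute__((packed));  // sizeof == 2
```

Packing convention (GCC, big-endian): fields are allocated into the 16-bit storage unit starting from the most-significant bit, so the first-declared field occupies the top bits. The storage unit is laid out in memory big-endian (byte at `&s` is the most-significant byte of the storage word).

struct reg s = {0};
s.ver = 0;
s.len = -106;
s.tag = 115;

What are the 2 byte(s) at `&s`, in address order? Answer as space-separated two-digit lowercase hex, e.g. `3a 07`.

[15+:1] ver=0 & 0x1 = 0x0; word=0x0000
[7+:8] len=-106 & 0xff = 0x96; word=0x4b00
[0+:7] tag=115 & 0x7f = 0x73; word=0x4b73
word = 0x4b73 → big-endian bytes:
  [0]=0x4b  [1]=0x73

4b 73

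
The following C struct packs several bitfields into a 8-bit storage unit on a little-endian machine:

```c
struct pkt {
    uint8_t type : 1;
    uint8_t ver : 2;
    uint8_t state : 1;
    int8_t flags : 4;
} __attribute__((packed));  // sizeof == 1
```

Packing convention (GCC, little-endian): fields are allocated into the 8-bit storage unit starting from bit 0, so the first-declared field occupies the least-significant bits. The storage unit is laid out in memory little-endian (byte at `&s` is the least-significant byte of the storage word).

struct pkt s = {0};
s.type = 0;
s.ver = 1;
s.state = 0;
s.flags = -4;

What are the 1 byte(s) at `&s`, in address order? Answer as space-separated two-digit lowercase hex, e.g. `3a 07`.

type:1 = 0 → 0x0 << 0 → word 0x00
ver:2 = 1 → 0x1 << 1 → word 0x02
state:1 = 0 → 0x0 << 3 → word 0x02
flags:4 = -4 → 0xc << 4 → word 0xc2
word = 0xc2 → little-endian bytes:
  [0]=0xc2

c2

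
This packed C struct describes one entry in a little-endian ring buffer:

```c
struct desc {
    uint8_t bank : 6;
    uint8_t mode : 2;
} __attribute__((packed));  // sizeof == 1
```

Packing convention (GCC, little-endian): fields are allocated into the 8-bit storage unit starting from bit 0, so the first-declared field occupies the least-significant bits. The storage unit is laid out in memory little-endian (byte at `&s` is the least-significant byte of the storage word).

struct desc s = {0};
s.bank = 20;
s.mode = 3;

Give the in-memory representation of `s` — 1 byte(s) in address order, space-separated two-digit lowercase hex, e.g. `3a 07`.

d4

bank:6 = 20 → 0x14 << 0 → word 0x14
mode:2 = 3 → 0x3 << 6 → word 0xd4
word = 0xd4 → little-endian bytes:
  [0]=0xd4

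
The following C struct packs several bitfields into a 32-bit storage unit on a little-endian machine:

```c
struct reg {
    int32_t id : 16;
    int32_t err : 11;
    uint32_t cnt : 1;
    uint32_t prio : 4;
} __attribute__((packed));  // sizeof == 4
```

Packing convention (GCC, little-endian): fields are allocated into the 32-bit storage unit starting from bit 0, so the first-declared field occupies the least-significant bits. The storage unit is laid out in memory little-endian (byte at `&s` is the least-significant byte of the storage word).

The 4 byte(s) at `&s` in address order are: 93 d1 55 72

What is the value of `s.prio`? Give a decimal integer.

7

[0]=0x93 [1]=0xd1 [2]=0x55 [3]=0x72 (little-endian) → word 0x7255d193
id:16 @ bit 0 → (0x7255d193>>0)&0xffff = 0xd193
err:11 @ bit 16 → (0x7255d193>>16)&0x7ff = 0x255
cnt:1 @ bit 27 → (0x7255d193>>27)&0x1 = 0x0
prio:4 @ bit 28 → (0x7255d193>>28)&0xf = 0x7  ←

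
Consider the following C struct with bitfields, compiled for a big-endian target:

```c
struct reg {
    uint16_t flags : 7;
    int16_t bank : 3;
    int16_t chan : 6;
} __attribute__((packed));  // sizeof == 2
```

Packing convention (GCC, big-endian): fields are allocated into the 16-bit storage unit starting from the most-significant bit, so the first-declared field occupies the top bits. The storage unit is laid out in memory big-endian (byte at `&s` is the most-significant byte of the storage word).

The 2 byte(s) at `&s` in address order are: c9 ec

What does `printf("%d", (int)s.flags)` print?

100

[0]=0xc9 [1]=0xec (big-endian) → word 0xc9ec
flags:7 @ bit 9 → (0xc9ec>>9)&0x7f = 0x64  ←
bank:3 @ bit 6 → (0xc9ec>>6)&0x7 = 0x7
chan:6 @ bit 0 → (0xc9ec>>0)&0x3f = 0x2c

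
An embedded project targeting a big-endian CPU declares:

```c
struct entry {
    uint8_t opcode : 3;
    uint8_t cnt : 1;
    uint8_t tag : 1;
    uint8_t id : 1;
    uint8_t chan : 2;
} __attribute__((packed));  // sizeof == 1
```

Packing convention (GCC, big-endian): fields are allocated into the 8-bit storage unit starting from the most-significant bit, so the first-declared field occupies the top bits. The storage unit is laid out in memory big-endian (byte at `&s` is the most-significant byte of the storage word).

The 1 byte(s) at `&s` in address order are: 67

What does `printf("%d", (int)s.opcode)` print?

3

[0]=0x67 (big-endian) → word 0x67
opcode:3 @ bit 5 → (0x67>>5)&0x7 = 0x3  ←
cnt:1 @ bit 4 → (0x67>>4)&0x1 = 0x0
tag:1 @ bit 3 → (0x67>>3)&0x1 = 0x0
id:1 @ bit 2 → (0x67>>2)&0x1 = 0x1
chan:2 @ bit 0 → (0x67>>0)&0x3 = 0x3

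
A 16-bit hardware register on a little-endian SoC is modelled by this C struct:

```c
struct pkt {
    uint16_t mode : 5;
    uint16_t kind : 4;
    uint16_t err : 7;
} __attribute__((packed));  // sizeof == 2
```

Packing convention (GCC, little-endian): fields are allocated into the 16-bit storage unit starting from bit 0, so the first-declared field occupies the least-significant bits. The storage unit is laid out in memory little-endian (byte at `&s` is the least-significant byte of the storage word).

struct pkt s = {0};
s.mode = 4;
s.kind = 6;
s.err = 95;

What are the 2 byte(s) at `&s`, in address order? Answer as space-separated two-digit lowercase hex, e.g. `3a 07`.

mode:5 = 4 → 0x4 << 0 → word 0x0004
kind:4 = 6 → 0x6 << 5 → word 0x00c4
err:7 = 95 → 0x5f << 9 → word 0xbec4
word = 0xbec4 → little-endian bytes:
  [0]=0xc4  [1]=0xbe

c4 be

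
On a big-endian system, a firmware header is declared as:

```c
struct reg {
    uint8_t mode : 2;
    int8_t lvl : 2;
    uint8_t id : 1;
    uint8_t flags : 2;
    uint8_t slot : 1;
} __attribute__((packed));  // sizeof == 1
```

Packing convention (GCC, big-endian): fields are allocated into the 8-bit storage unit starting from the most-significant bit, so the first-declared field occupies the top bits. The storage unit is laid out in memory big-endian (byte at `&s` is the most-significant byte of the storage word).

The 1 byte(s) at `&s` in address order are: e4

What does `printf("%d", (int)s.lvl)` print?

[0]=0xe4 (big-endian) → word 0xe4
mode [6+:2] = (word>>6) & 0x3 = 3
lvl [4+:2] = (word>>4) & 0x3 = 2  ←
id [3+:1] = (word>>3) & 0x1 = 0
flags [1+:2] = (word>>1) & 0x3 = 2
slot [0+:1] = (word>>0) & 0x1 = 0
lvl signed 2b, MSB=1: 2 - 4 = -2

-2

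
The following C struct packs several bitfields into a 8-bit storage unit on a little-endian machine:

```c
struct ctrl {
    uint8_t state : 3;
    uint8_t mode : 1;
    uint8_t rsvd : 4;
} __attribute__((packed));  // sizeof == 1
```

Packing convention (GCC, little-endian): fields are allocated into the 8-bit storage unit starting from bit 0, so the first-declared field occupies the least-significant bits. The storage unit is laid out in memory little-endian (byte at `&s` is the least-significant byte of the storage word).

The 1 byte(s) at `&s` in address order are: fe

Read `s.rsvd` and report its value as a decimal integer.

15

[0]=0xfe (little-endian) → word 0xfe
state [0+:3] = (word>>0) & 0x7 = 6
mode [3+:1] = (word>>3) & 0x1 = 1
rsvd [4+:4] = (word>>4) & 0xf = 15  ←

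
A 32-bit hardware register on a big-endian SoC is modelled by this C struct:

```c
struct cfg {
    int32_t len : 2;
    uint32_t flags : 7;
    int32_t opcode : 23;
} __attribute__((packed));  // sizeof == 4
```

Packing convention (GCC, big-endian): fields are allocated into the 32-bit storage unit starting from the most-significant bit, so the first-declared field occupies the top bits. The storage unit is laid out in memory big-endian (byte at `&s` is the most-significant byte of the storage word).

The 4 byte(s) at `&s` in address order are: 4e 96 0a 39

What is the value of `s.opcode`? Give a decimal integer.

[0]=0x4e [1]=0x96 [2]=0x0a [3]=0x39 (big-endian) → word 0x4e960a39
len:2 @ bit 30 → (0x4e960a39>>30)&0x3 = 0x1
flags:7 @ bit 23 → (0x4e960a39>>23)&0x7f = 0x1d
opcode:23 @ bit 0 → (0x4e960a39>>0)&0x7fffff = 0x160a39  ←
opcode signed 23b, MSB=0: value = 1444409

1444409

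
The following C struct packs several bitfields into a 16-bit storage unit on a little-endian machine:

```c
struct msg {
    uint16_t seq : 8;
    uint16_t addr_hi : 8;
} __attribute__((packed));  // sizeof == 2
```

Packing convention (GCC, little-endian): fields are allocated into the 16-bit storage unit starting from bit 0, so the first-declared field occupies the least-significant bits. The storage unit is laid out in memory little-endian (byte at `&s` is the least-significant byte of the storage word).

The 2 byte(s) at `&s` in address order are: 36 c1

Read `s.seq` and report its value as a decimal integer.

[0]=0x36 [1]=0xc1 (little-endian) → word 0xc136
seq:8 @ bit 0 → (0xc136>>0)&0xff = 0x36  ←
addr_hi:8 @ bit 8 → (0xc136>>8)&0xff = 0xc1

54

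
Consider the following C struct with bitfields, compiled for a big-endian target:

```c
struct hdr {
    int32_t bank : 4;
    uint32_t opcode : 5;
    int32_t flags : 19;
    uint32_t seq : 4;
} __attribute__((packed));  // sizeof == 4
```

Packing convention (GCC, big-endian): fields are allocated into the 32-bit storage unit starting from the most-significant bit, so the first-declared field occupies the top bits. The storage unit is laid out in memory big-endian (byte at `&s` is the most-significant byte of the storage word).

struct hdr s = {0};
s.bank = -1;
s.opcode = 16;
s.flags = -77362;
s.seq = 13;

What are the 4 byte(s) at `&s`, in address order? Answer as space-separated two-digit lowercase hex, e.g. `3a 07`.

f8 6d 1c ed

[28+:4] bank=-1 & 0xf = 0xf; word=0xf0000000
[23+:5] opcode=16 & 0x1f = 0x10; word=0xf8000000
[4+:19] flags=-77362 & 0x7ffff = 0x6d1ce; word=0xf86d1ce0
[0+:4] seq=13 & 0xf = 0xd; word=0xf86d1ced
word = 0xf86d1ced → big-endian bytes:
  [0]=0xf8  [1]=0x6d  [2]=0x1c  [3]=0xed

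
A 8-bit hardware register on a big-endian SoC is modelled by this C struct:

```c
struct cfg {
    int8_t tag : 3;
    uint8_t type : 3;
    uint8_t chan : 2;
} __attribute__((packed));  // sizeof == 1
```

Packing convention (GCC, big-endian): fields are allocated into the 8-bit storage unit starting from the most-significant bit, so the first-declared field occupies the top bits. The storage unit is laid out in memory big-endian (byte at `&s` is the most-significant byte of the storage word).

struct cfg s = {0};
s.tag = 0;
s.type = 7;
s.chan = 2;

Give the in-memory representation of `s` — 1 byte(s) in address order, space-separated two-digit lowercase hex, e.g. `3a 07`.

1e

[5+:3] tag=0 & 0x7 = 0x0; word=0x00
[2+:3] type=7 & 0x7 = 0x7; word=0x1c
[0+:2] chan=2 & 0x3 = 0x2; word=0x1e
word = 0x1e → big-endian bytes:
  [0]=0x1e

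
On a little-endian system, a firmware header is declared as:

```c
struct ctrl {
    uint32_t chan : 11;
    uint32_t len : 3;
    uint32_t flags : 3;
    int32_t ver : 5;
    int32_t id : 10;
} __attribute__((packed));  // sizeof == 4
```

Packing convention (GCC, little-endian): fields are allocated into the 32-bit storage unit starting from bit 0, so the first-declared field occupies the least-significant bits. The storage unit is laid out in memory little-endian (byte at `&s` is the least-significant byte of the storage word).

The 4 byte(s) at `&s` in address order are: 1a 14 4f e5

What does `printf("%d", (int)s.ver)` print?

[0]=0x1a [1]=0x14 [2]=0x4f [3]=0xe5 (little-endian) → word 0xe54f141a
chan:11 @ bit 0 → (0xe54f141a>>0)&0x7ff = 0x41a
len:3 @ bit 11 → (0xe54f141a>>11)&0x7 = 0x2
flags:3 @ bit 14 → (0xe54f141a>>14)&0x7 = 0x4
ver:5 @ bit 17 → (0xe54f141a>>17)&0x1f = 0x7  ←
id:10 @ bit 22 → (0xe54f141a>>22)&0x3ff = 0x395
ver signed 5b, MSB=0: value = 7

7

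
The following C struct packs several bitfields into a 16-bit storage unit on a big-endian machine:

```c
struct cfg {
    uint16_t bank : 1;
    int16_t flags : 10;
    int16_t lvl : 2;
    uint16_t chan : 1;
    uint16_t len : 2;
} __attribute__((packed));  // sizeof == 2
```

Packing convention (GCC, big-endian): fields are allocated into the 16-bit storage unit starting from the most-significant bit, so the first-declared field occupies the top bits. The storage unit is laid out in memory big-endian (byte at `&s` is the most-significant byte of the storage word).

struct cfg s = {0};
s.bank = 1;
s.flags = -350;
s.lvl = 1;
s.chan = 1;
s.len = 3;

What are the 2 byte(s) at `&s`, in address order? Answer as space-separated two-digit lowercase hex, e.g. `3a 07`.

[15+:1] bank=1 & 0x1 = 0x1; word=0x8000
[5+:10] flags=-350 & 0x3ff = 0x2a2; word=0xd440
[3+:2] lvl=1 & 0x3 = 0x1; word=0xd448
[2+:1] chan=1 & 0x1 = 0x1; word=0xd44c
[0+:2] len=3 & 0x3 = 0x3; word=0xd44f
word = 0xd44f → big-endian bytes:
  [0]=0xd4  [1]=0x4f

d4 4f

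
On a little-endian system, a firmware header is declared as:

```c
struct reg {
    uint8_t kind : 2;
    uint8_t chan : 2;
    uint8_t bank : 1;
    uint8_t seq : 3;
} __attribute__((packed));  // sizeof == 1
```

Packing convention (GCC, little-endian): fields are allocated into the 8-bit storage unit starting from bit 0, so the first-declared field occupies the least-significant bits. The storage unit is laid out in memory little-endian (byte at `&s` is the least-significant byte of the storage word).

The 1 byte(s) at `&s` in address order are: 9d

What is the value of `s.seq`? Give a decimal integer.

4

[0]=0x9d (little-endian) → word 0x9d
kind:2 @ bit 0 → (0x9d>>0)&0x3 = 0x1
chan:2 @ bit 2 → (0x9d>>2)&0x3 = 0x3
bank:1 @ bit 4 → (0x9d>>4)&0x1 = 0x1
seq:3 @ bit 5 → (0x9d>>5)&0x7 = 0x4  ←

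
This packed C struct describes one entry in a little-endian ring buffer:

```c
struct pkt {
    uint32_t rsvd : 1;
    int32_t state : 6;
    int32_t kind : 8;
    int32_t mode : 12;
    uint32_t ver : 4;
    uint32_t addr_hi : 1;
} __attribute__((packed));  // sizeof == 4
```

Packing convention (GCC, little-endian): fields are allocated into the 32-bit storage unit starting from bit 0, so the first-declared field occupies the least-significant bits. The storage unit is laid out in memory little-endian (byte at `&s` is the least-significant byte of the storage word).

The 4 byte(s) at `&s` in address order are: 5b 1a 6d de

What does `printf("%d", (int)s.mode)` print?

[0]=0x5b [1]=0x1a [2]=0x6d [3]=0xde (little-endian) → word 0xde6d1a5b
rsvd:1 @ bit 0 → (0xde6d1a5b>>0)&0x1 = 0x1
state:6 @ bit 1 → (0xde6d1a5b>>1)&0x3f = 0x2d
kind:8 @ bit 7 → (0xde6d1a5b>>7)&0xff = 0x34
mode:12 @ bit 15 → (0xde6d1a5b>>15)&0xfff = 0xcda  ←
ver:4 @ bit 27 → (0xde6d1a5b>>27)&0xf = 0xb
addr_hi:1 @ bit 31 → (0xde6d1a5b>>31)&0x1 = 0x1
mode signed 12b, MSB=1: 3290 - 4096 = -806

-806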